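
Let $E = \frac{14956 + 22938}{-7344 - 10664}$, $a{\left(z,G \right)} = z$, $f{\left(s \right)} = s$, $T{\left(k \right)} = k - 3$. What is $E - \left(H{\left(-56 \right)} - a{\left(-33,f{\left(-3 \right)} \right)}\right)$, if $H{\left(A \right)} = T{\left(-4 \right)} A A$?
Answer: $\frac{197339729}{9004} \approx 21917.0$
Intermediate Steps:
$T{\left(k \right)} = -3 + k$
$H{\left(A \right)} = - 7 A^{2}$ ($H{\left(A \right)} = \left(-3 - 4\right) A A = - 7 A A = - 7 A^{2}$)
$E = - \frac{18947}{9004}$ ($E = \frac{37894}{-18008} = 37894 \left(- \frac{1}{18008}\right) = - \frac{18947}{9004} \approx -2.1043$)
$E - \left(H{\left(-56 \right)} - a{\left(-33,f{\left(-3 \right)} \right)}\right) = - \frac{18947}{9004} - \left(- 7 \left(-56\right)^{2} - -33\right) = - \frac{18947}{9004} - \left(\left(-7\right) 3136 + 33\right) = - \frac{18947}{9004} - \left(-21952 + 33\right) = - \frac{18947}{9004} - -21919 = - \frac{18947}{9004} + 21919 = \frac{197339729}{9004}$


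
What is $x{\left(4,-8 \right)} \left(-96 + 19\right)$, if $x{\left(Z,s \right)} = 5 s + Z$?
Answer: $2772$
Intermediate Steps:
$x{\left(Z,s \right)} = Z + 5 s$
$x{\left(4,-8 \right)} \left(-96 + 19\right) = \left(4 + 5 \left(-8\right)\right) \left(-96 + 19\right) = \left(4 - 40\right) \left(-77\right) = \left(-36\right) \left(-77\right) = 2772$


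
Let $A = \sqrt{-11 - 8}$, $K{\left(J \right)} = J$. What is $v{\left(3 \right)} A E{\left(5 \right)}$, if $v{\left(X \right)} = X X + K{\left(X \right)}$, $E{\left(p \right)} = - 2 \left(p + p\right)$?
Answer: $- 240 i \sqrt{19} \approx - 1046.1 i$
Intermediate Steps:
$E{\left(p \right)} = - 4 p$ ($E{\left(p \right)} = - 2 \cdot 2 p = - 4 p$)
$v{\left(X \right)} = X + X^{2}$ ($v{\left(X \right)} = X X + X = X^{2} + X = X + X^{2}$)
$A = i \sqrt{19}$ ($A = \sqrt{-11 + \left(-8 + 0\right)} = \sqrt{-11 - 8} = \sqrt{-19} = i \sqrt{19} \approx 4.3589 i$)
$v{\left(3 \right)} A E{\left(5 \right)} = 3 \left(1 + 3\right) i \sqrt{19} \left(\left(-4\right) 5\right) = 3 \cdot 4 i \sqrt{19} \left(-20\right) = 12 i \sqrt{19} \left(-20\right) = - 240 i \sqrt{19}$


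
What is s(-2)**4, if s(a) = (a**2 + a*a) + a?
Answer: 1296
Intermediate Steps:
s(a) = a + 2*a**2 (s(a) = (a**2 + a**2) + a = 2*a**2 + a = a + 2*a**2)
s(-2)**4 = (-2*(1 + 2*(-2)))**4 = (-2*(1 - 4))**4 = (-2*(-3))**4 = 6**4 = 1296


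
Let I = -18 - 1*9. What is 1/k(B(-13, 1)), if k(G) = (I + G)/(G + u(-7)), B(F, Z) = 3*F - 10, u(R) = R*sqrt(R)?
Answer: 49/76 + 7*I*sqrt(7)/76 ≈ 0.64474 + 0.24369*I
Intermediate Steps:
u(R) = R**(3/2)
B(F, Z) = -10 + 3*F
I = -27 (I = -18 - 9 = -27)
k(G) = (-27 + G)/(G - 7*I*sqrt(7)) (k(G) = (-27 + G)/(G + (-7)**(3/2)) = (-27 + G)/(G - 7*I*sqrt(7)))
1/k(B(-13, 1)) = 1/((-27 + (-10 + 3*(-13)))/((-10 + 3*(-13)) - 7*I*sqrt(7))) = 1/((-27 + (-10 - 39))/((-10 - 39) - 7*I*sqrt(7))) = 1/((-27 - 49)/(-49 - 7*I*sqrt(7))) = 1/(-76/(-49 - 7*I*sqrt(7))) = 49/76 + 7*I*sqrt(7)/76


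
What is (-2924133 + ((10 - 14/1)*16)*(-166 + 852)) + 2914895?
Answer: -53142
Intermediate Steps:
(-2924133 + ((10 - 14/1)*16)*(-166 + 852)) + 2914895 = (-2924133 + ((10 - 14*1)*16)*686) + 2914895 = (-2924133 + ((10 - 14)*16)*686) + 2914895 = (-2924133 - 4*16*686) + 2914895 = (-2924133 - 64*686) + 2914895 = (-2924133 - 43904) + 2914895 = -2968037 + 2914895 = -53142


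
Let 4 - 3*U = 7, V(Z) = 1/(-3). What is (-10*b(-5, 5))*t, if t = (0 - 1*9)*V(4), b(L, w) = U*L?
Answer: -150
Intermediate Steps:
V(Z) = -1/3
U = -1 (U = 4/3 - 1/3*7 = 4/3 - 7/3 = -1)
b(L, w) = -L
t = 3 (t = (0 - 1*9)*(-1/3) = (0 - 9)*(-1/3) = -9*(-1/3) = 3)
(-10*b(-5, 5))*t = -(-10)*(-5)*3 = -10*5*3 = -50*3 = -150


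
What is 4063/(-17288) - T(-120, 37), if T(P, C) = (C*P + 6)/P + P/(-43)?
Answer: -148586539/3716920 ≈ -39.976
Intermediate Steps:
T(P, C) = -P/43 + (6 + C*P)/P (T(P, C) = (6 + C*P)/P + P*(-1/43) = (6 + C*P)/P - P/43 = -P/43 + (6 + C*P)/P)
4063/(-17288) - T(-120, 37) = 4063/(-17288) - (37 + 6/(-120) - 1/43*(-120)) = 4063*(-1/17288) - (37 + 6*(-1/120) + 120/43) = -4063/17288 - (37 - 1/20 + 120/43) = -4063/17288 - 1*34177/860 = -4063/17288 - 34177/860 = -148586539/3716920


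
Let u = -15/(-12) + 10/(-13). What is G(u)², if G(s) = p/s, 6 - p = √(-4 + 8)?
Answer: 43264/625 ≈ 69.222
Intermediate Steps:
p = 4 (p = 6 - √(-4 + 8) = 6 - √4 = 6 - 1*2 = 6 - 2 = 4)
u = 25/52 (u = -15*(-1/12) + 10*(-1/13) = 5/4 - 10/13 = 25/52 ≈ 0.48077)
G(s) = 4/s
G(u)² = (4/(25/52))² = (4*(52/25))² = (208/25)² = 43264/625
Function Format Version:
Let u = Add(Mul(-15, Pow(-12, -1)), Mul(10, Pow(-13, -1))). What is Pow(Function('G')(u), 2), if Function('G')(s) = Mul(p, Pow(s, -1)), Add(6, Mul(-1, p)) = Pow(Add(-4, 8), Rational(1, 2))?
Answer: Rational(43264, 625) ≈ 69.222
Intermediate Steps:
p = 4 (p = Add(6, Mul(-1, Pow(Add(-4, 8), Rational(1, 2)))) = Add(6, Mul(-1, Pow(4, Rational(1, 2)))) = Add(6, Mul(-1, 2)) = Add(6, -2) = 4)
u = Rational(25, 52) (u = Add(Mul(-15, Rational(-1, 12)), Mul(10, Rational(-1, 13))) = Add(Rational(5, 4), Rational(-10, 13)) = Rational(25, 52) ≈ 0.48077)
Function('G')(s) = Mul(4, Pow(s, -1))
Pow(Function('G')(u), 2) = Pow(Mul(4, Pow(Rational(25, 52), -1)), 2) = Pow(Mul(4, Rational(52, 25)), 2) = Pow(Rational(208, 25), 2) = Rational(43264, 625)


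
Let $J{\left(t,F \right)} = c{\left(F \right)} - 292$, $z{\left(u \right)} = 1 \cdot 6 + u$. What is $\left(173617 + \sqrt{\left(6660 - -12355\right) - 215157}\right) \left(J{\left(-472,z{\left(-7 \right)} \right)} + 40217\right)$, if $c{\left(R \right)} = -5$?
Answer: $6930790640 + 39920 i \sqrt{196142} \approx 6.9308 \cdot 10^{9} + 1.768 \cdot 10^{7} i$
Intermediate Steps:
$z{\left(u \right)} = 6 + u$
$J{\left(t,F \right)} = -297$ ($J{\left(t,F \right)} = -5 - 292 = -297$)
$\left(173617 + \sqrt{\left(6660 - -12355\right) - 215157}\right) \left(J{\left(-472,z{\left(-7 \right)} \right)} + 40217\right) = \left(173617 + \sqrt{\left(6660 - -12355\right) - 215157}\right) \left(-297 + 40217\right) = \left(173617 + \sqrt{\left(6660 + 12355\right) - 215157}\right) 39920 = \left(173617 + \sqrt{19015 - 215157}\right) 39920 = \left(173617 + \sqrt{-196142}\right) 39920 = \left(173617 + i \sqrt{196142}\right) 39920 = 6930790640 + 39920 i \sqrt{196142}$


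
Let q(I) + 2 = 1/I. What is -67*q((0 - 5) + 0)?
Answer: 737/5 ≈ 147.40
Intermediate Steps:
q(I) = -2 + 1/I
-67*q((0 - 5) + 0) = -67*(-2 + 1/((0 - 5) + 0)) = -67*(-2 + 1/(-5 + 0)) = -67*(-2 + 1/(-5)) = -67*(-2 - ⅕) = -67*(-11/5) = 737/5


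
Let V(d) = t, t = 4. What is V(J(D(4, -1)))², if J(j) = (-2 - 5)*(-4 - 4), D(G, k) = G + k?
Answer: 16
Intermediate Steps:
J(j) = 56 (J(j) = -7*(-8) = 56)
V(d) = 4
V(J(D(4, -1)))² = 4² = 16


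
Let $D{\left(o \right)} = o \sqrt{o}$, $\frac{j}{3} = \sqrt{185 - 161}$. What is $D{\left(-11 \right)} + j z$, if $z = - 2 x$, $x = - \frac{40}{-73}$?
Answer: $- \frac{480 \sqrt{6}}{73} - 11 i \sqrt{11} \approx -16.106 - 36.483 i$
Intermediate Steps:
$x = \frac{40}{73}$ ($x = \left(-40\right) \left(- \frac{1}{73}\right) = \frac{40}{73} \approx 0.54795$)
$z = - \frac{80}{73}$ ($z = \left(-2\right) \frac{40}{73} = - \frac{80}{73} \approx -1.0959$)
$j = 6 \sqrt{6}$ ($j = 3 \sqrt{185 - 161} = 3 \sqrt{24} = 3 \cdot 2 \sqrt{6} = 6 \sqrt{6} \approx 14.697$)
$D{\left(o \right)} = o^{\frac{3}{2}}$
$D{\left(-11 \right)} + j z = \left(-11\right)^{\frac{3}{2}} + 6 \sqrt{6} \left(- \frac{80}{73}\right) = - 11 i \sqrt{11} - \frac{480 \sqrt{6}}{73} = - \frac{480 \sqrt{6}}{73} - 11 i \sqrt{11}$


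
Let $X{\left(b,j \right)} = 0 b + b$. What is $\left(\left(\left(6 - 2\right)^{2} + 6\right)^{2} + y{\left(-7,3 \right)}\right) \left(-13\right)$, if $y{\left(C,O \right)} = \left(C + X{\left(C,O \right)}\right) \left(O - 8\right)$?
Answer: $-7202$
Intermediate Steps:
$X{\left(b,j \right)} = b$ ($X{\left(b,j \right)} = 0 + b = b$)
$y{\left(C,O \right)} = 2 C \left(-8 + O\right)$ ($y{\left(C,O \right)} = \left(C + C\right) \left(O - 8\right) = 2 C \left(-8 + O\right)$)
$\left(\left(\left(6 - 2\right)^{2} + 6\right)^{2} + y{\left(-7,3 \right)}\right) \left(-13\right) = \left(\left(\left(6 - 2\right)^{2} + 6\right)^{2} + 2 \left(-7\right) \left(-8 + 3\right)\right) \left(-13\right) = \left(\left(4^{2} + 6\right)^{2} + 2 \left(-7\right) \left(-5\right)\right) \left(-13\right) = \left(\left(16 + 6\right)^{2} + 70\right) \left(-13\right) = \left(22^{2} + 70\right) \left(-13\right) = \left(484 + 70\right) \left(-13\right) = 554 \left(-13\right) = -7202$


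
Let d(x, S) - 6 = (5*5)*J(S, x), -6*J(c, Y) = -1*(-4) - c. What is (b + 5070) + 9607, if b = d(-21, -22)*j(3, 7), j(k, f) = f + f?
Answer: 39733/3 ≈ 13244.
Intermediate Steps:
J(c, Y) = -2/3 + c/6 (J(c, Y) = -(-1*(-4) - c)/6 = -(4 - c)/6 = -2/3 + c/6)
j(k, f) = 2*f
d(x, S) = -32/3 + 25*S/6 (d(x, S) = 6 + (5*5)*(-2/3 + S/6) = 6 + 25*(-2/3 + S/6) = 6 + (-50/3 + 25*S/6) = -32/3 + 25*S/6)
b = -4298/3 (b = (-32/3 + (25/6)*(-22))*(2*7) = (-32/3 - 275/3)*14 = -307/3*14 = -4298/3 ≈ -1432.7)
(b + 5070) + 9607 = (-4298/3 + 5070) + 9607 = 10912/3 + 9607 = 39733/3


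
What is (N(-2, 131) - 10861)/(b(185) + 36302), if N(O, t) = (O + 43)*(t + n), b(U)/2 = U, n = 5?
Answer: -5285/36672 ≈ -0.14412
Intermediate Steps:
b(U) = 2*U
N(O, t) = (5 + t)*(43 + O) (N(O, t) = (O + 43)*(t + 5) = (43 + O)*(5 + t) = (5 + t)*(43 + O))
(N(-2, 131) - 10861)/(b(185) + 36302) = ((215 + 5*(-2) + 43*131 - 2*131) - 10861)/(2*185 + 36302) = ((215 - 10 + 5633 - 262) - 10861)/(370 + 36302) = (5576 - 10861)/36672 = -5285*1/36672 = -5285/36672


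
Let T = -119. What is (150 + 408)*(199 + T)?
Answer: 44640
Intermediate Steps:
(150 + 408)*(199 + T) = (150 + 408)*(199 - 119) = 558*80 = 44640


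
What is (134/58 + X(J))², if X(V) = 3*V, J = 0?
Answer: 4489/841 ≈ 5.3377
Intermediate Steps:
(134/58 + X(J))² = (134/58 + 3*0)² = (134*(1/58) + 0)² = (67/29 + 0)² = (67/29)² = 4489/841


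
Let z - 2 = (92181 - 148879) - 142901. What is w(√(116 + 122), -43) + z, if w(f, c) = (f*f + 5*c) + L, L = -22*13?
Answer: -199860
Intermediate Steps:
L = -286
w(f, c) = -286 + f² + 5*c (w(f, c) = (f*f + 5*c) - 286 = (f² + 5*c) - 286 = -286 + f² + 5*c)
z = -199597 (z = 2 + ((92181 - 148879) - 142901) = 2 + (-56698 - 142901) = 2 - 199599 = -199597)
w(√(116 + 122), -43) + z = (-286 + (√(116 + 122))² + 5*(-43)) - 199597 = (-286 + (√238)² - 215) - 199597 = (-286 + 238 - 215) - 199597 = -263 - 199597 = -199860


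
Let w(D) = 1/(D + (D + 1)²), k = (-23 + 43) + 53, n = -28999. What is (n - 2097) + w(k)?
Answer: -172551703/5549 ≈ -31096.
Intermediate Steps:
k = 73 (k = 20 + 53 = 73)
w(D) = 1/(D + (1 + D)²)
(n - 2097) + w(k) = (-28999 - 2097) + 1/(73 + (1 + 73)²) = -31096 + 1/(73 + 74²) = -31096 + 1/(73 + 5476) = -31096 + 1/5549 = -172551703/5549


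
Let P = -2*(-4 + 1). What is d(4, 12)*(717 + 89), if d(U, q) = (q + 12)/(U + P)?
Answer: 9672/5 ≈ 1934.4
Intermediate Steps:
P = 6 (P = -2*(-3) = 6)
d(U, q) = (12 + q)/(6 + U) (d(U, q) = (q + 12)/(U + 6) = (12 + q)/(6 + U))
d(4, 12)*(717 + 89) = ((12 + 12)/(6 + 4))*(717 + 89) = (24/10)*806 = ((1/10)*24)*806 = (12/5)*806 = 9672/5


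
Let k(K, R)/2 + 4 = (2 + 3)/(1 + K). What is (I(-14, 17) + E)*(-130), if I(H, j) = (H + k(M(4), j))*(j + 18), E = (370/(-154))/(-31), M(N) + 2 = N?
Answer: 608135450/7161 ≈ 84923.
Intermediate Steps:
M(N) = -2 + N
k(K, R) = -8 + 10/(1 + K) (k(K, R) = -8 + 2*((2 + 3)/(1 + K)) = -8 + 2*(5/(1 + K)) = -8 + 10/(1 + K))
E = 185/2387 (E = (370*(-1/154))*(-1/31) = -185/77*(-1/31) = 185/2387 ≈ 0.077503)
I(H, j) = (18 + j)*(-14/3 + H) (I(H, j) = (H + 2*(1 - 4*(-2 + 4))/(1 + (-2 + 4)))*(j + 18) = (H + 2*(1 - 4*2)/(1 + 2))*(18 + j) = (H + 2*(1 - 8)/3)*(18 + j) = (H + 2*(⅓)*(-7))*(18 + j) = (H - 14/3)*(18 + j) = (-14/3 + H)*(18 + j) = (18 + j)*(-14/3 + H))
(I(-14, 17) + E)*(-130) = ((-84 + 18*(-14) - 14/3*17 - 14*17) + 185/2387)*(-130) = ((-84 - 252 - 238/3 - 238) + 185/2387)*(-130) = (-1960/3 + 185/2387)*(-130) = -4677965/7161*(-130) = 608135450/7161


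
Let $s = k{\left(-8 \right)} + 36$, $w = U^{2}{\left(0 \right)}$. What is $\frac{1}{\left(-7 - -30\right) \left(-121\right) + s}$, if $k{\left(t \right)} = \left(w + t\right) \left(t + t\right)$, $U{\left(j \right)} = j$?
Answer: $- \frac{1}{2619} \approx -0.00038183$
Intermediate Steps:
$w = 0$ ($w = 0^{2} = 0$)
$k{\left(t \right)} = 2 t^{2}$ ($k{\left(t \right)} = \left(0 + t\right) \left(t + t\right) = t 2 t = 2 t^{2}$)
$s = 164$ ($s = 2 \left(-8\right)^{2} + 36 = 2 \cdot 64 + 36 = 128 + 36 = 164$)
$\frac{1}{\left(-7 - -30\right) \left(-121\right) + s} = \frac{1}{\left(-7 - -30\right) \left(-121\right) + 164} = \frac{1}{\left(-7 + 30\right) \left(-121\right) + 164} = \frac{1}{23 \left(-121\right) + 164} = \frac{1}{-2783 + 164} = \frac{1}{-2619} = - \frac{1}{2619}$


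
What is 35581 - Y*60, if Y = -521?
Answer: 66841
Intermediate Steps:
35581 - Y*60 = 35581 - (-521)*60 = 35581 - 1*(-31260) = 35581 + 31260 = 66841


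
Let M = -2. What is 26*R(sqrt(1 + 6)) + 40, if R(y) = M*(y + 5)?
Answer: -220 - 52*sqrt(7) ≈ -357.58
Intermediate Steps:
R(y) = -10 - 2*y (R(y) = -2*(y + 5) = -2*(5 + y) = -10 - 2*y)
26*R(sqrt(1 + 6)) + 40 = 26*(-10 - 2*sqrt(1 + 6)) + 40 = 26*(-10 - 2*sqrt(7)) + 40 = (-260 - 52*sqrt(7)) + 40 = -220 - 52*sqrt(7)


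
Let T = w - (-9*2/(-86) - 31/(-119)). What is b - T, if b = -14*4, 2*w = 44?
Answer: -396722/5117 ≈ -77.530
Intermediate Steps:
w = 22 (w = (1/2)*44 = 22)
b = -56
T = 110170/5117 (T = 22 - (-9*2/(-86) - 31/(-119)) = 22 - (-18*(-1/86) - 31*(-1/119)) = 22 - (9/43 + 31/119) = 22 - 1*2404/5117 = 22 - 2404/5117 = 110170/5117 ≈ 21.530)
b - T = -56 - 1*110170/5117 = -56 - 110170/5117 = -396722/5117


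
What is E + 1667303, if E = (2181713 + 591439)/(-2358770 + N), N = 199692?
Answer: 1799917226741/1079539 ≈ 1.6673e+6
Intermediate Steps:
E = -1386576/1079539 (E = (2181713 + 591439)/(-2358770 + 199692) = 2773152/(-2159078) = 2773152*(-1/2159078) = -1386576/1079539 ≈ -1.2844)
E + 1667303 = -1386576/1079539 + 1667303 = 1799917226741/1079539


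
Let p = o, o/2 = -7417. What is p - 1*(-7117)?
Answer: -7717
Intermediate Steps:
o = -14834 (o = 2*(-7417) = -14834)
p = -14834
p - 1*(-7117) = -14834 - 1*(-7117) = -14834 + 7117 = -7717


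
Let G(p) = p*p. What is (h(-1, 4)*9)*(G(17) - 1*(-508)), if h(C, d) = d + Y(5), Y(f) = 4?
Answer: 57384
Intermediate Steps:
G(p) = p**2
h(C, d) = 4 + d (h(C, d) = d + 4 = 4 + d)
(h(-1, 4)*9)*(G(17) - 1*(-508)) = ((4 + 4)*9)*(17**2 - 1*(-508)) = (8*9)*(289 + 508) = 72*797 = 57384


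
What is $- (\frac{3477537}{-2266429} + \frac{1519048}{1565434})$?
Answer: $\frac{1000520108233}{1773972507593} \approx 0.564$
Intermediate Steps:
$- (\frac{3477537}{-2266429} + \frac{1519048}{1565434}) = - (3477537 \left(- \frac{1}{2266429}\right) + 1519048 \cdot \frac{1}{1565434}) = - (- \frac{3477537}{2266429} + \frac{759524}{782717}) = \left(-1\right) \left(- \frac{1000520108233}{1773972507593}\right) = \frac{1000520108233}{1773972507593}$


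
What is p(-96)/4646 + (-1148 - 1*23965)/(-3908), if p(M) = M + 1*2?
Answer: 58153823/9078284 ≈ 6.4058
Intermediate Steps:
p(M) = 2 + M (p(M) = M + 2 = 2 + M)
p(-96)/4646 + (-1148 - 1*23965)/(-3908) = (2 - 96)/4646 + (-1148 - 1*23965)/(-3908) = -94*1/4646 + (-1148 - 23965)*(-1/3908) = -47/2323 - 25113*(-1/3908) = -47/2323 + 25113/3908 = 58153823/9078284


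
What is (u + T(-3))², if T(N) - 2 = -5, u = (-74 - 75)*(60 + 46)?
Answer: 249545209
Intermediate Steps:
u = -15794 (u = -149*106 = -15794)
T(N) = -3 (T(N) = 2 - 5 = -3)
(u + T(-3))² = (-15794 - 3)² = (-15797)² = 249545209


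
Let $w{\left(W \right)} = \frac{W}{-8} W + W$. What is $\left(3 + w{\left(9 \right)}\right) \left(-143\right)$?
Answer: $- \frac{2145}{8} \approx -268.13$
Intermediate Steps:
$w{\left(W \right)} = W - \frac{W^{2}}{8}$ ($w{\left(W \right)} = W \left(- \frac{1}{8}\right) W + W = - \frac{W}{8} W + W = - \frac{W^{2}}{8} + W = W - \frac{W^{2}}{8}$)
$\left(3 + w{\left(9 \right)}\right) \left(-143\right) = \left(3 + \frac{1}{8} \cdot 9 \left(8 - 9\right)\right) \left(-143\right) = \left(3 + \frac{1}{8} \cdot 9 \left(-1\right)\right) \left(-143\right) = \left(3 - \frac{9}{8}\right) \left(-143\right) = \frac{15}{8} \left(-143\right) = - \frac{2145}{8}$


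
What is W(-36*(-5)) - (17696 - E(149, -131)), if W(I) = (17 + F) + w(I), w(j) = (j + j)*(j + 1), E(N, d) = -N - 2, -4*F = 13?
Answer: 189307/4 ≈ 47327.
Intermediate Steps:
F = -13/4 (F = -1/4*13 = -13/4 ≈ -3.2500)
E(N, d) = -2 - N
w(j) = 2*j*(1 + j) (w(j) = (2*j)*(1 + j) = 2*j*(1 + j))
W(I) = 55/4 + 2*I*(1 + I) (W(I) = (17 - 13/4) + 2*I*(1 + I) = 55/4 + 2*I*(1 + I))
W(-36*(-5)) - (17696 - E(149, -131)) = (55/4 + 2*(-36*(-5))*(1 - 36*(-5))) - (17696 - (-2 - 1*149)) = (55/4 + 2*180*(1 + 180)) - (17696 - (-2 - 149)) = (55/4 + 2*180*181) - (17696 - 1*(-151)) = (55/4 + 65160) - (17696 + 151) = 260695/4 - 1*17847 = 260695/4 - 17847 = 189307/4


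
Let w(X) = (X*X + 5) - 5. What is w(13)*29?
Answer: 4901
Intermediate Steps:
w(X) = X**2 (w(X) = (X**2 + 5) - 5 = (5 + X**2) - 5 = X**2)
w(13)*29 = 13**2*29 = 169*29 = 4901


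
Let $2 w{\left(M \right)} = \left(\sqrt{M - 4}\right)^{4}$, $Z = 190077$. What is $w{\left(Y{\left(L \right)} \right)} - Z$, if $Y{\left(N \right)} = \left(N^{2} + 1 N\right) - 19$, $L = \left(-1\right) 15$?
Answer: $- \frac{345185}{2} \approx -1.7259 \cdot 10^{5}$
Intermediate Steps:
$L = -15$
$Y{\left(N \right)} = -19 + N + N^{2}$ ($Y{\left(N \right)} = \left(N^{2} + N\right) - 19 = \left(N + N^{2}\right) - 19 = -19 + N + N^{2}$)
$w{\left(M \right)} = \frac{\left(-4 + M\right)^{2}}{2}$ ($w{\left(M \right)} = \frac{\left(\sqrt{M - 4}\right)^{4}}{2} = \frac{\left(\sqrt{-4 + M}\right)^{4}}{2} = \frac{\left(-4 + M\right)^{2}}{2}$)
$w{\left(Y{\left(L \right)} \right)} - Z = \frac{\left(-4 - \left(34 - 225\right)\right)^{2}}{2} - 190077 = \frac{\left(-4 - -191\right)^{2}}{2} - 190077 = \frac{\left(-4 + 191\right)^{2}}{2} - 190077 = \frac{187^{2}}{2} - 190077 = \frac{1}{2} \cdot 34969 - 190077 = \frac{34969}{2} - 190077 = - \frac{345185}{2}$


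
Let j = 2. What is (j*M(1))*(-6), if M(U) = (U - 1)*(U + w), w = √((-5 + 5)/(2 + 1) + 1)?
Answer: 0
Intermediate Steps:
w = 1 (w = √(0/3 + 1) = √(0*(⅓) + 1) = √(0 + 1) = √1 = 1)
M(U) = (1 + U)*(-1 + U) (M(U) = (U - 1)*(U + 1) = (-1 + U)*(1 + U) = (1 + U)*(-1 + U))
(j*M(1))*(-6) = (2*(-1 + 1²))*(-6) = (2*(-1 + 1))*(-6) = (2*0)*(-6) = 0*(-6) = 0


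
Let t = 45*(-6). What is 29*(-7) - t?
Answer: 67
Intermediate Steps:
t = -270
29*(-7) - t = 29*(-7) - 1*(-270) = -203 + 270 = 67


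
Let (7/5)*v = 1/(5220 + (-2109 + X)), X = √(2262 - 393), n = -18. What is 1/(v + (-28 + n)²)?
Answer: 1003293358053/2122968976040833 + 35*√1869/2122968976040833 ≈ 0.00047259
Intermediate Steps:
X = √1869 ≈ 43.232
v = 5/(7*(3111 + √1869)) (v = 5/(7*(5220 + (-2109 + √1869))) = 5/(7*(3111 + √1869)) ≈ 0.00022645)
1/(v + (-28 + n)²) = 1/((5185/22578388 - 5*√1869/67735164) + (-28 - 18)²) = 1/((5185/22578388 - 5*√1869/67735164) + (-46)²) = 1/((5185/22578388 - 5*√1869/67735164) + 2116) = 1/(47775874193/22578388 - 5*√1869/67735164)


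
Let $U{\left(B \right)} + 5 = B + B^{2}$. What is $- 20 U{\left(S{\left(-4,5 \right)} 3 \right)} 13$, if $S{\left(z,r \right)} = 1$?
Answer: $-1820$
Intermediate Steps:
$U{\left(B \right)} = -5 + B + B^{2}$ ($U{\left(B \right)} = -5 + \left(B + B^{2}\right) = -5 + B + B^{2}$)
$- 20 U{\left(S{\left(-4,5 \right)} 3 \right)} 13 = - 20 \left(-5 + 1 \cdot 3 + \left(1 \cdot 3\right)^{2}\right) 13 = - 20 \left(-5 + 3 + 3^{2}\right) 13 = - 20 \left(-5 + 3 + 9\right) 13 = \left(-20\right) 7 \cdot 13 = \left(-140\right) 13 = -1820$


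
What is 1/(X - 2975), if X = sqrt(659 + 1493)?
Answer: -2975/8848473 - 2*sqrt(538)/8848473 ≈ -0.00034146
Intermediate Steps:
X = 2*sqrt(538) (X = sqrt(2152) = 2*sqrt(538) ≈ 46.390)
1/(X - 2975) = 1/(2*sqrt(538) - 2975) = 1/(-2975 + 2*sqrt(538))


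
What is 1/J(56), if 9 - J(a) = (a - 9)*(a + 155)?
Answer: -1/9908 ≈ -0.00010093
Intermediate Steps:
J(a) = 9 - (-9 + a)*(155 + a) (J(a) = 9 - (a - 9)*(a + 155) = 9 - (-9 + a)*(155 + a))
1/J(56) = 1/(1404 - 1*56**2 - 146*56) = 1/(1404 - 1*3136 - 8176) = 1/(1404 - 3136 - 8176) = 1/(-9908) = -1/9908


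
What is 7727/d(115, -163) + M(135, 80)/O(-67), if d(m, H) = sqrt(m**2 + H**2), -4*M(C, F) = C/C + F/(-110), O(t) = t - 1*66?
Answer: 3/5852 + 7727*sqrt(39794)/39794 ≈ 38.735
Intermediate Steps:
O(t) = -66 + t (O(t) = t - 66 = -66 + t)
M(C, F) = -1/4 + F/440 (M(C, F) = -(C/C + F/(-110))/4 = -(1 + F*(-1/110))/4 = -(1 - F/110)/4 = -1/4 + F/440)
d(m, H) = sqrt(H**2 + m**2)
7727/d(115, -163) + M(135, 80)/O(-67) = 7727/(sqrt((-163)**2 + 115**2)) + (-1/4 + (1/440)*80)/(-66 - 67) = 7727/(sqrt(26569 + 13225)) + (-1/4 + 2/11)/(-133) = 7727/(sqrt(39794)) - 3/44*(-1/133) = 7727*(sqrt(39794)/39794) + 3/5852 = 7727*sqrt(39794)/39794 + 3/5852 = 3/5852 + 7727*sqrt(39794)/39794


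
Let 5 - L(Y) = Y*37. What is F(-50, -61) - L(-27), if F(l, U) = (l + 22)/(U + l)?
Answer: -111416/111 ≈ -1003.7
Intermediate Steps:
F(l, U) = (22 + l)/(U + l)
L(Y) = 5 - 37*Y (L(Y) = 5 - Y*37 = 5 - 37*Y)
F(-50, -61) - L(-27) = (22 - 50)/(-61 - 50) - (5 - 37*(-27)) = -28/(-111) - (5 + 999) = -1/111*(-28) - 1*1004 = 28/111 - 1004 = -111416/111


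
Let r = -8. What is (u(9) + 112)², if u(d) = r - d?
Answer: 9025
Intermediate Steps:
u(d) = -8 - d
(u(9) + 112)² = ((-8 - 1*9) + 112)² = ((-8 - 9) + 112)² = (-17 + 112)² = 95² = 9025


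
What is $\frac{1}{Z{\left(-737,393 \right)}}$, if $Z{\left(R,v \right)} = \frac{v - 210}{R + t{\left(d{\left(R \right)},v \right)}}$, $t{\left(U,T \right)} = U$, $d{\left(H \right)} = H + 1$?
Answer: $- \frac{491}{61} \approx -8.0492$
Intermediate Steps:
$d{\left(H \right)} = 1 + H$
$Z{\left(R,v \right)} = \frac{-210 + v}{1 + 2 R}$ ($Z{\left(R,v \right)} = \frac{v - 210}{R + \left(1 + R\right)} = \frac{-210 + v}{1 + 2 R}$)
$\frac{1}{Z{\left(-737,393 \right)}} = \frac{1}{\frac{1}{1 + 2 \left(-737\right)} \left(-210 + 393\right)} = \frac{1}{\frac{1}{1 - 1474} \cdot 183} = \frac{1}{\frac{1}{-1473} \cdot 183} = \frac{1}{\left(- \frac{1}{1473}\right) 183} = \frac{1}{- \frac{61}{491}} = - \frac{491}{61}$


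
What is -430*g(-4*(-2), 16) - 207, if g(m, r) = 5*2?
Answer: -4507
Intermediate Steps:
g(m, r) = 10
-430*g(-4*(-2), 16) - 207 = -430*10 - 207 = -4300 - 207 = -4507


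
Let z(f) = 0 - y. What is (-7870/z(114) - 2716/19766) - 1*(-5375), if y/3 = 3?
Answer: 555857113/88947 ≈ 6249.3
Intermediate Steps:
y = 9 (y = 3*3 = 9)
z(f) = -9 (z(f) = 0 - 1*9 = 0 - 9 = -9)
(-7870/z(114) - 2716/19766) - 1*(-5375) = (-7870/(-9) - 2716/19766) - 1*(-5375) = (-7870*(-⅑) - 2716*1/19766) + 5375 = (7870/9 - 1358/9883) + 5375 = 77766988/88947 + 5375 = 555857113/88947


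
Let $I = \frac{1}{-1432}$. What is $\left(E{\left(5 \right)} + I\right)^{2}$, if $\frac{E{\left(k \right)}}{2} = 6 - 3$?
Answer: $\frac{73805281}{2050624} \approx 35.992$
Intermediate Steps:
$E{\left(k \right)} = 6$ ($E{\left(k \right)} = 2 \left(6 - 3\right) = 2 \cdot 3 = 6$)
$I = - \frac{1}{1432} \approx -0.00069832$
$\left(E{\left(5 \right)} + I\right)^{2} = \left(6 - \frac{1}{1432}\right)^{2} = \left(\frac{8591}{1432}\right)^{2} = \frac{73805281}{2050624}$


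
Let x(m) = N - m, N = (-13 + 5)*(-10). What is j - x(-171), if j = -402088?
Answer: -402339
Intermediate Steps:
N = 80 (N = -8*(-10) = 80)
x(m) = 80 - m
j - x(-171) = -402088 - (80 - 1*(-171)) = -402088 - (80 + 171) = -402088 - 1*251 = -402088 - 251 = -402339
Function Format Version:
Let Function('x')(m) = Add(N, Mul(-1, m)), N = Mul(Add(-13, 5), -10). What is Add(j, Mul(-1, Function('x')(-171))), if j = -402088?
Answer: -402339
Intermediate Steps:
N = 80 (N = Mul(-8, -10) = 80)
Function('x')(m) = Add(80, Mul(-1, m))
Add(j, Mul(-1, Function('x')(-171))) = Add(-402088, Mul(-1, Add(80, Mul(-1, -171)))) = Add(-402088, Mul(-1, Add(80, 171))) = Add(-402088, Mul(-1, 251)) = Add(-402088, -251) = -402339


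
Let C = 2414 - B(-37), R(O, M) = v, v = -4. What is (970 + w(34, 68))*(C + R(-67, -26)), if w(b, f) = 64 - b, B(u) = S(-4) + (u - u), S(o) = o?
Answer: 2414000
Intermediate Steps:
R(O, M) = -4
B(u) = -4 (B(u) = -4 + (u - u) = -4 + 0 = -4)
C = 2418 (C = 2414 - 1*(-4) = 2414 + 4 = 2418)
(970 + w(34, 68))*(C + R(-67, -26)) = (970 + (64 - 1*34))*(2418 - 4) = (970 + (64 - 34))*2414 = (970 + 30)*2414 = 1000*2414 = 2414000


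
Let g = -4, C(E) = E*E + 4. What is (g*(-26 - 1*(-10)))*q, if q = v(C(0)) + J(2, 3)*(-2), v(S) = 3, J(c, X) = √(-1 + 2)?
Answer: 64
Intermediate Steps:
J(c, X) = 1 (J(c, X) = √1 = 1)
C(E) = 4 + E² (C(E) = E² + 4 = 4 + E²)
q = 1 (q = 3 + 1*(-2) = 3 - 2 = 1)
(g*(-26 - 1*(-10)))*q = -4*(-26 - 1*(-10))*1 = -4*(-26 + 10)*1 = -4*(-16)*1 = 64*1 = 64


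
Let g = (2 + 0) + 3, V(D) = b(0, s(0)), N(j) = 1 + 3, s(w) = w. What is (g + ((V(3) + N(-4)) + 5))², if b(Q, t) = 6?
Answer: 400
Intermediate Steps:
N(j) = 4
V(D) = 6
g = 5 (g = 2 + 3 = 5)
(g + ((V(3) + N(-4)) + 5))² = (5 + ((6 + 4) + 5))² = (5 + (10 + 5))² = (5 + 15)² = 20² = 400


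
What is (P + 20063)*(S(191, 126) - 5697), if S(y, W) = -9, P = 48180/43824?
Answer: -19004634693/166 ≈ -1.1449e+8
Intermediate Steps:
P = 365/332 (P = 48180*(1/43824) = 365/332 ≈ 1.0994)
(P + 20063)*(S(191, 126) - 5697) = (365/332 + 20063)*(-9 - 5697) = (6661281/332)*(-5706) = -19004634693/166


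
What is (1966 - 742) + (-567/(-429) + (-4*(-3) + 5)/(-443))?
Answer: 77620472/63349 ≈ 1225.3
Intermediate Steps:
(1966 - 742) + (-567/(-429) + (-4*(-3) + 5)/(-443)) = 1224 + (-567*(-1/429) + (12 + 5)*(-1/443)) = 1224 + (189/143 + 17*(-1/443)) = 1224 + (189/143 - 17/443) = 1224 + 81296/63349 = 77620472/63349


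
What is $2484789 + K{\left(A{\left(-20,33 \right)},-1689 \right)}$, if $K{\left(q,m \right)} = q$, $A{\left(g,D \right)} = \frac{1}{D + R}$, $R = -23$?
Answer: $\frac{24847891}{10} \approx 2.4848 \cdot 10^{6}$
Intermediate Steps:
$A{\left(g,D \right)} = \frac{1}{-23 + D}$ ($A{\left(g,D \right)} = \frac{1}{D - 23} = \frac{1}{-23 + D}$)
$2484789 + K{\left(A{\left(-20,33 \right)},-1689 \right)} = 2484789 + \frac{1}{-23 + 33} = 2484789 + \frac{1}{10} = \frac{24847891}{10}$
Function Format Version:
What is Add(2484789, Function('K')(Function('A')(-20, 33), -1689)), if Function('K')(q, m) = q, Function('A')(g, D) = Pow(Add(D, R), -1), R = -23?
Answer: Rational(24847891, 10) ≈ 2.4848e+6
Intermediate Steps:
Function('A')(g, D) = Pow(Add(-23, D), -1) (Function('A')(g, D) = Pow(Add(D, -23), -1) = Pow(Add(-23, D), -1))
Add(2484789, Function('K')(Function('A')(-20, 33), -1689)) = Add(2484789, Pow(Add(-23, 33), -1)) = Add(2484789, Pow(10, -1)) = Add(2484789, Rational(1, 10)) = Rational(24847891, 10)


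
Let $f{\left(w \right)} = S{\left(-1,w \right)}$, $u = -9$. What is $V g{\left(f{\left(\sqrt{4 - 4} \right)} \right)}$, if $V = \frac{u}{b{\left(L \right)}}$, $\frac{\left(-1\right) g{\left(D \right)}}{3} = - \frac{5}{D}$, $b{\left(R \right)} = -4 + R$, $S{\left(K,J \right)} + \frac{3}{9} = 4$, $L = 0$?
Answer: $\frac{405}{44} \approx 9.2045$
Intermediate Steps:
$S{\left(K,J \right)} = \frac{11}{3}$ ($S{\left(K,J \right)} = - \frac{1}{3} + 4 = \frac{11}{3}$)
$f{\left(w \right)} = \frac{11}{3}$
$g{\left(D \right)} = \frac{15}{D}$ ($g{\left(D \right)} = - 3 \left(- \frac{5}{D}\right) = \frac{15}{D}$)
$V = \frac{9}{4}$ ($V = - \frac{9}{-4 + 0} = - \frac{9}{-4} = \left(-9\right) \left(- \frac{1}{4}\right) = \frac{9}{4} \approx 2.25$)
$V g{\left(f{\left(\sqrt{4 - 4} \right)} \right)} = \frac{9 \frac{15}{\frac{11}{3}}}{4} = \frac{9 \cdot 15 \cdot \frac{3}{11}}{4} = \frac{9}{4} \cdot \frac{45}{11} = \frac{405}{44}$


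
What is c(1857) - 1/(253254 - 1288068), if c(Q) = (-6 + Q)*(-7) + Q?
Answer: -11486435399/1034814 ≈ -11100.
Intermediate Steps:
c(Q) = 42 - 6*Q (c(Q) = (42 - 7*Q) + Q = 42 - 6*Q)
c(1857) - 1/(253254 - 1288068) = (42 - 6*1857) - 1/(253254 - 1288068) = (42 - 11142) - 1/(-1034814) = -11100 - 1*(-1/1034814) = -11100 + 1/1034814 = -11486435399/1034814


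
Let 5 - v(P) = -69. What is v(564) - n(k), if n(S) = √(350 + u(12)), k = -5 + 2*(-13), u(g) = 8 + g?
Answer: 74 - √370 ≈ 54.765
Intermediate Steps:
v(P) = 74 (v(P) = 5 - 1*(-69) = 5 + 69 = 74)
k = -31 (k = -5 - 26 = -31)
n(S) = √370 (n(S) = √(350 + (8 + 12)) = √(350 + 20) = √370)
v(564) - n(k) = 74 - √370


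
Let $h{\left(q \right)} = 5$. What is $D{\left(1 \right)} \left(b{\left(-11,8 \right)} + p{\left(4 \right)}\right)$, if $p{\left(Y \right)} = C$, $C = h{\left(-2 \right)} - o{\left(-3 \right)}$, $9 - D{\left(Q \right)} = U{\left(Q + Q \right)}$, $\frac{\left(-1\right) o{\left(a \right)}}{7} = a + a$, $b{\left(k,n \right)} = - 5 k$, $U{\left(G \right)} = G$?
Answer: $126$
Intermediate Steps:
$o{\left(a \right)} = - 14 a$ ($o{\left(a \right)} = - 7 \left(a + a\right) = - 7 \cdot 2 a = - 14 a$)
$D{\left(Q \right)} = 9 - 2 Q$ ($D{\left(Q \right)} = 9 - \left(Q + Q\right) = 9 - 2 Q$)
$C = -37$ ($C = 5 - \left(-14\right) \left(-3\right) = 5 - 42 = -37$)
$p{\left(Y \right)} = -37$
$D{\left(1 \right)} \left(b{\left(-11,8 \right)} + p{\left(4 \right)}\right) = \left(9 - 2\right) \left(\left(-5\right) \left(-11\right) - 37\right) = \left(9 - 2\right) \left(55 - 37\right) = 7 \cdot 18 = 126$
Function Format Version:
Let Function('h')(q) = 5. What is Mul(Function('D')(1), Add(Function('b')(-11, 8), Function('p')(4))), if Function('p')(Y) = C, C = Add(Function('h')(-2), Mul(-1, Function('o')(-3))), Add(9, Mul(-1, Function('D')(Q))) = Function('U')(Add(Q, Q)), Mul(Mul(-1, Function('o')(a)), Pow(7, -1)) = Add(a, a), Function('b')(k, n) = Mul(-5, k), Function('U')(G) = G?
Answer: 126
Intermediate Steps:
Function('o')(a) = Mul(-14, a) (Function('o')(a) = Mul(-7, Add(a, a)) = Mul(-7, Mul(2, a)) = Mul(-14, a))
Function('D')(Q) = Add(9, Mul(-2, Q)) (Function('D')(Q) = Add(9, Mul(-1, Add(Q, Q))) = Add(9, Mul(-1, Mul(2, Q))) = Add(9, Mul(-2, Q)))
C = -37 (C = Add(5, Mul(-1, Mul(-14, -3))) = Add(5, Mul(-1, 42)) = Add(5, -42) = -37)
Function('p')(Y) = -37
Mul(Function('D')(1), Add(Function('b')(-11, 8), Function('p')(4))) = Mul(Add(9, Mul(-2, 1)), Add(Mul(-5, -11), -37)) = Mul(Add(9, -2), Add(55, -37)) = Mul(7, 18) = 126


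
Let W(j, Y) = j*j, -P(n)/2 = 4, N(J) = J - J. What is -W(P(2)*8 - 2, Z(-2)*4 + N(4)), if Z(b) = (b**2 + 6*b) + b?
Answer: -4356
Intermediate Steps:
N(J) = 0
P(n) = -8 (P(n) = -2*4 = -8)
Z(b) = b**2 + 7*b
W(j, Y) = j**2
-W(P(2)*8 - 2, Z(-2)*4 + N(4)) = -(-8*8 - 2)**2 = -(-64 - 2)**2 = -1*(-66)**2 = -1*4356 = -4356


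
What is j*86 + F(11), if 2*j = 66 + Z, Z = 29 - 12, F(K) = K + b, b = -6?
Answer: 3574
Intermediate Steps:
F(K) = -6 + K (F(K) = K - 6 = -6 + K)
Z = 17
j = 83/2 (j = (66 + 17)/2 = (½)*83 = 83/2 ≈ 41.500)
j*86 + F(11) = (83/2)*86 + (-6 + 11) = 3569 + 5 = 3574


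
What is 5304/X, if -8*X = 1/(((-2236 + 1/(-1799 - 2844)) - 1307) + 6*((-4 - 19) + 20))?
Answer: 701558976768/4643 ≈ 1.5110e+8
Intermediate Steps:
X = 4643/132269792 (X = -1/(8*(((-2236 + 1/(-1799 - 2844)) - 1307) + 6*((-4 - 19) + 20))) = -1/(8*(((-2236 + 1/(-4643)) - 1307) + 6*(-23 + 20))) = -1/(8*(((-2236 - 1/4643) - 1307) + 6*(-3))) = -1/(8*((-10381749/4643 - 1307) - 18)) = -1/(8*(-16450150/4643 - 18)) = -1/(8*(-16533724/4643)) = -⅛*(-4643/16533724) = 4643/132269792 ≈ 3.5102e-5)
5304/X = 5304/(4643/132269792) = 5304*(132269792/4643) = 701558976768/4643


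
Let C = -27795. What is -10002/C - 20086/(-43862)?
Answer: 166166349/203190715 ≈ 0.81779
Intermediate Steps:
-10002/C - 20086/(-43862) = -10002/(-27795) - 20086/(-43862) = -10002*(-1/27795) - 20086*(-1/43862) = 3334/9265 + 10043/21931 = 166166349/203190715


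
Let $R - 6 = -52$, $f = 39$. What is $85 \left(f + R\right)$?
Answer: $-595$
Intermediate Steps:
$R = -46$ ($R = 6 - 52 = -46$)
$85 \left(f + R\right) = 85 \left(39 - 46\right) = 85 \left(-7\right) = -595$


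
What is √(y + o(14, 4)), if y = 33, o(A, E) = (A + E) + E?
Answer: √55 ≈ 7.4162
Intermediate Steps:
o(A, E) = A + 2*E
√(y + o(14, 4)) = √(33 + (14 + 2*4)) = √(33 + (14 + 8)) = √(33 + 22) = √55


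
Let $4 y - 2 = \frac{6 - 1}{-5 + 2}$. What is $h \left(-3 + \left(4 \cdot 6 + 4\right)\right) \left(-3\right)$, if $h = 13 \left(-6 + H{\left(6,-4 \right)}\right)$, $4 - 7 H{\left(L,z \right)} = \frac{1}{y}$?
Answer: $\frac{48750}{7} \approx 6964.3$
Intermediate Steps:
$y = \frac{1}{12}$ ($y = \frac{1}{2} + \frac{\left(6 - 1\right) \frac{1}{-5 + 2}}{4} = \frac{1}{2} + \frac{5 \frac{1}{-3}}{4} = \frac{1}{2} + \frac{5 \left(- \frac{1}{3}\right)}{4} = \frac{1}{2} + \frac{1}{4} \left(- \frac{5}{3}\right) = \frac{1}{2} - \frac{5}{12} = \frac{1}{12} \approx 0.083333$)
$H{\left(L,z \right)} = - \frac{8}{7}$ ($H{\left(L,z \right)} = \frac{4}{7} - \frac{\frac{1}{\frac{1}{12}}}{7} = \frac{4}{7} - \frac{12}{7} = - \frac{8}{7}$)
$h = - \frac{650}{7}$ ($h = 13 \left(-6 - \frac{8}{7}\right) = 13 \left(- \frac{50}{7}\right) = - \frac{650}{7} \approx -92.857$)
$h \left(-3 + \left(4 \cdot 6 + 4\right)\right) \left(-3\right) = - \frac{650 \left(-3 + \left(4 \cdot 6 + 4\right)\right) \left(-3\right)}{7} = - \frac{650 \left(-3 + \left(24 + 4\right)\right) \left(-3\right)}{7} = - \frac{650 \left(-3 + 28\right) \left(-3\right)}{7} = - \frac{650 \cdot 25 \left(-3\right)}{7} = \left(- \frac{650}{7}\right) \left(-75\right) = \frac{48750}{7}$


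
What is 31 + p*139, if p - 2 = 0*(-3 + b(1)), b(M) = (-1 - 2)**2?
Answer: 309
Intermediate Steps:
b(M) = 9 (b(M) = (-3)**2 = 9)
p = 2 (p = 2 + 0*(-3 + 9) = 2 + 0*6 = 2 + 0 = 2)
31 + p*139 = 31 + 2*139 = 31 + 278 = 309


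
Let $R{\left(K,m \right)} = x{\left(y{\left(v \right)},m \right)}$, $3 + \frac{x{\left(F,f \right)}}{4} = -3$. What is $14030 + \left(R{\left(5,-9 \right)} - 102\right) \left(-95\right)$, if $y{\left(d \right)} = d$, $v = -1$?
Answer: $26000$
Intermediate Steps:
$x{\left(F,f \right)} = -24$ ($x{\left(F,f \right)} = -12 + 4 \left(-3\right) = -12 - 12 = -24$)
$R{\left(K,m \right)} = -24$
$14030 + \left(R{\left(5,-9 \right)} - 102\right) \left(-95\right) = 14030 + \left(-24 - 102\right) \left(-95\right) = 14030 - -11970 = 14030 + 11970 = 26000$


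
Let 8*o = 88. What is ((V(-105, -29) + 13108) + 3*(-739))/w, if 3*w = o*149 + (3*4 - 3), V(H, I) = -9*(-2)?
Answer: 32727/1648 ≈ 19.859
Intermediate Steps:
V(H, I) = 18
o = 11 (o = (1/8)*88 = 11)
w = 1648/3 (w = (11*149 + (3*4 - 3))/3 = (1639 + (12 - 3))/3 = (1639 + 9)/3 = (1/3)*1648 = 1648/3 ≈ 549.33)
((V(-105, -29) + 13108) + 3*(-739))/w = ((18 + 13108) + 3*(-739))/(1648/3) = (13126 - 2217)*(3/1648) = 10909*(3/1648) = 32727/1648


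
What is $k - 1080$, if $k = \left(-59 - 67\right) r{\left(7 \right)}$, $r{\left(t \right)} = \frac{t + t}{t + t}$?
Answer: $-1206$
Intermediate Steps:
$r{\left(t \right)} = 1$ ($r{\left(t \right)} = \frac{2 t}{2 t} = 2 t \frac{1}{2 t} = 1$)
$k = -126$ ($k = \left(-59 - 67\right) 1 = \left(-126\right) 1 = -126$)
$k - 1080 = -126 - 1080 = -1206$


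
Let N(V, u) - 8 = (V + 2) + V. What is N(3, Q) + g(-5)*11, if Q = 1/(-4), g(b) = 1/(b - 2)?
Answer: 101/7 ≈ 14.429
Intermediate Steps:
g(b) = 1/(-2 + b)
Q = -¼ ≈ -0.25000
N(V, u) = 10 + 2*V (N(V, u) = 8 + ((V + 2) + V) = 8 + ((2 + V) + V) = 8 + (2 + 2*V) = 10 + 2*V)
N(3, Q) + g(-5)*11 = (10 + 2*3) + 11/(-2 - 5) = (10 + 6) + 11/(-7) = 16 - ⅐*11 = 16 - 11/7 = 101/7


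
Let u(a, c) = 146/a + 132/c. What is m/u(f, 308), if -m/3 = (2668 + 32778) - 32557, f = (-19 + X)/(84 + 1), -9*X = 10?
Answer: 3660363/260429 ≈ 14.055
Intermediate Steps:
X = -10/9 (X = -⅑*10 = -10/9 ≈ -1.1111)
f = -181/765 (f = (-19 - 10/9)/(84 + 1) = -181/9/85 = -181/9*1/85 = -181/765 ≈ -0.23660)
u(a, c) = 132/c + 146/a
m = -8667 (m = -3*((2668 + 32778) - 32557) = -3*(35446 - 32557) = -3*2889 = -8667)
m/u(f, 308) = -8667/(132/308 + 146/(-181/765)) = -8667/(132*(1/308) + 146*(-765/181)) = -8667/(3/7 - 111690/181) = -8667/(-781287/1267) = -8667*(-1267/781287) = 3660363/260429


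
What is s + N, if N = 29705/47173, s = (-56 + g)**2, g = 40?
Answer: 12105993/47173 ≈ 256.63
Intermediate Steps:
s = 256 (s = (-56 + 40)**2 = (-16)**2 = 256)
N = 29705/47173 (N = 29705*(1/47173) = 29705/47173 ≈ 0.62970)
s + N = 256 + 29705/47173 = 12105993/47173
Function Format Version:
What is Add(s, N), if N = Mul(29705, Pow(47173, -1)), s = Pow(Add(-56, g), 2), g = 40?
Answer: Rational(12105993, 47173) ≈ 256.63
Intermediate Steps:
s = 256 (s = Pow(Add(-56, 40), 2) = Pow(-16, 2) = 256)
N = Rational(29705, 47173) (N = Mul(29705, Rational(1, 47173)) = Rational(29705, 47173) ≈ 0.62970)
Add(s, N) = Add(256, Rational(29705, 47173)) = Rational(12105993, 47173)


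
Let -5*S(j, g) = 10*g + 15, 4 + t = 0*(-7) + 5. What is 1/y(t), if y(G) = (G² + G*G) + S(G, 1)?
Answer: -⅓ ≈ -0.33333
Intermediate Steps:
t = 1 (t = -4 + (0*(-7) + 5) = -4 + (0 + 5) = -4 + 5 = 1)
S(j, g) = -3 - 2*g (S(j, g) = -(10*g + 15)/5 = -(15 + 10*g)/5 = -3 - 2*g)
y(G) = -5 + 2*G² (y(G) = (G² + G*G) + (-3 - 2*1) = (G² + G²) + (-3 - 2) = 2*G² - 5 = -5 + 2*G²)
1/y(t) = 1/(-5 + 2*1²) = 1/(-5 + 2*1) = 1/(-5 + 2) = 1/(-3) = -⅓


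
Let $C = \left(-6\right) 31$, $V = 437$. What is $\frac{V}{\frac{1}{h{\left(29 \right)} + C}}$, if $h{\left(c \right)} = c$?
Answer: $-68609$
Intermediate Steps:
$C = -186$
$\frac{V}{\frac{1}{h{\left(29 \right)} + C}} = \frac{437}{\frac{1}{29 - 186}} = \frac{437}{\frac{1}{-157}} = \frac{437}{- \frac{1}{157}} = 437 \left(-157\right) = -68609$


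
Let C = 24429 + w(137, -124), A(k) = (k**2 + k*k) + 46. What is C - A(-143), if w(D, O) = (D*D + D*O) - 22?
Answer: -14756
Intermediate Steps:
A(k) = 46 + 2*k**2 (A(k) = (k**2 + k**2) + 46 = 2*k**2 + 46 = 46 + 2*k**2)
w(D, O) = -22 + D**2 + D*O (w(D, O) = (D**2 + D*O) - 22 = -22 + D**2 + D*O)
C = 26188 (C = 24429 + (-22 + 137**2 + 137*(-124)) = 24429 + (-22 + 18769 - 16988) = 24429 + 1759 = 26188)
C - A(-143) = 26188 - (46 + 2*(-143)**2) = 26188 - (46 + 2*20449) = 26188 - (46 + 40898) = 26188 - 1*40944 = 26188 - 40944 = -14756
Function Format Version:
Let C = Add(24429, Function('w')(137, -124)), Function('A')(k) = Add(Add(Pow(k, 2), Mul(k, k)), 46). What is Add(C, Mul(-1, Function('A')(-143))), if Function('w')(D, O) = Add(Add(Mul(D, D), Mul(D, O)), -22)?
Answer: -14756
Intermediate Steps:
Function('A')(k) = Add(46, Mul(2, Pow(k, 2))) (Function('A')(k) = Add(Add(Pow(k, 2), Pow(k, 2)), 46) = Add(Mul(2, Pow(k, 2)), 46) = Add(46, Mul(2, Pow(k, 2))))
Function('w')(D, O) = Add(-22, Pow(D, 2), Mul(D, O)) (Function('w')(D, O) = Add(Add(Pow(D, 2), Mul(D, O)), -22) = Add(-22, Pow(D, 2), Mul(D, O)))
C = 26188 (C = Add(24429, Add(-22, Pow(137, 2), Mul(137, -124))) = Add(24429, Add(-22, 18769, -16988)) = Add(24429, 1759) = 26188)
Add(C, Mul(-1, Function('A')(-143))) = Add(26188, Mul(-1, Add(46, Mul(2, Pow(-143, 2))))) = Add(26188, Mul(-1, Add(46, Mul(2, 20449)))) = Add(26188, Mul(-1, Add(46, 40898))) = Add(26188, Mul(-1, 40944)) = Add(26188, -40944) = -14756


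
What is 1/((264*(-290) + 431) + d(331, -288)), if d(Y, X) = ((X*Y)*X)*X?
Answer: -1/7906961761 ≈ -1.2647e-10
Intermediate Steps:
d(Y, X) = Y*X³ (d(Y, X) = (Y*X²)*X = Y*X³)
1/((264*(-290) + 431) + d(331, -288)) = 1/((264*(-290) + 431) + 331*(-288)³) = 1/((-76560 + 431) + 331*(-23887872)) = 1/(-76129 - 7906885632) = 1/(-7906961761) = -1/7906961761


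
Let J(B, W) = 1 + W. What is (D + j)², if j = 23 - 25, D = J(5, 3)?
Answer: 4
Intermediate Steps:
D = 4 (D = 1 + 3 = 4)
j = -2
(D + j)² = (4 - 2)² = 2² = 4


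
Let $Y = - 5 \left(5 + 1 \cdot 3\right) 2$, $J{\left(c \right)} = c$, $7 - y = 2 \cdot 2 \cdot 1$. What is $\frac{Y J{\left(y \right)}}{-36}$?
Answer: $\frac{20}{3} \approx 6.6667$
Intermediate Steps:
$y = 3$ ($y = 7 - 2 \cdot 2 \cdot 1 = 7 - 4 \cdot 1 = 7 - 4 = 3$)
$Y = -80$ ($Y = - 5 \left(5 + 3\right) 2 = \left(-5\right) 8 \cdot 2 = \left(-40\right) 2 = -80$)
$\frac{Y J{\left(y \right)}}{-36} = \frac{\left(-80\right) 3}{-36} = \left(-240\right) \left(- \frac{1}{36}\right) = \frac{20}{3}$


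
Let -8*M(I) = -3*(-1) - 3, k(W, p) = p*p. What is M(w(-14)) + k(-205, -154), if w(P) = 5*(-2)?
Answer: 23716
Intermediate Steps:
k(W, p) = p²
w(P) = -10
M(I) = 0 (M(I) = -(-3*(-1) - 3)/8 = -(3 - 3)/8 = -⅛*0 = 0)
M(w(-14)) + k(-205, -154) = 0 + (-154)² = 0 + 23716 = 23716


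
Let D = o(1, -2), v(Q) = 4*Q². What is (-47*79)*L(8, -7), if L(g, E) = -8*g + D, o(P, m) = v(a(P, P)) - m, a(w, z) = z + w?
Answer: 170798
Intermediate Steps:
a(w, z) = w + z
o(P, m) = -m + 16*P² (o(P, m) = 4*(P + P)² - m = 4*(2*P)² - m = 4*(4*P²) - m = 16*P² - m = -m + 16*P²)
D = 18 (D = -1*(-2) + 16*1² = 2 + 16*1 = 2 + 16 = 18)
L(g, E) = 18 - 8*g (L(g, E) = -8*g + 18 = 18 - 8*g)
(-47*79)*L(8, -7) = (-47*79)*(18 - 8*8) = -3713*(18 - 64) = -3713*(-46) = 170798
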